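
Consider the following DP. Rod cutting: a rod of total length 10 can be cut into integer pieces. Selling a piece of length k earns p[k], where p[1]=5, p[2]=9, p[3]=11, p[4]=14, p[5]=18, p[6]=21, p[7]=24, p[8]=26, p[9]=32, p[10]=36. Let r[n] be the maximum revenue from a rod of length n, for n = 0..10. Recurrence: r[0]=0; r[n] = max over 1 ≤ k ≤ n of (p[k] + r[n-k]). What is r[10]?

50

   n    0    1    2    3    4    5    6    7    8    9   10
r[n]    0    5   10   15   20   25   30   35   40   45   50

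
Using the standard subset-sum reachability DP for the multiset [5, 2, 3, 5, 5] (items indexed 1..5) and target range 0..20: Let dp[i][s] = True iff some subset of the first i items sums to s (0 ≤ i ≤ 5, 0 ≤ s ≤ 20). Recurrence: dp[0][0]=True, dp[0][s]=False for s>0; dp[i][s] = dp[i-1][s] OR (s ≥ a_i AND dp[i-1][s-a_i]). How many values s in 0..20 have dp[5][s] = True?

i\s   0   1   2   3   4   5   6   7   8   9  10  11  12  13  14  15  16  17  18  19  20
  0   T   F   F   F   F   F   F   F   F   F   F   F   F   F   F   F   F   F   F   F   F
  1   T   F   F   F   F   T   F   F   F   F   F   F   F   F   F   F   F   F   F   F   F
  2   T   F   T   F   F   T   F   T   F   F   F   F   F   F   F   F   F   F   F   F   F
  3   T   F   T   T   F   T   F   T   T   F   T   F   F   F   F   F   F   F   F   F   F
  4   T   F   T   T   F   T   F   T   T   F   T   F   T   T   F   T   F   F   F   F   F
  5   T   F   T   T   F   T   F   T   T   F   T   F   T   T   F   T   F   T   T   F   T

13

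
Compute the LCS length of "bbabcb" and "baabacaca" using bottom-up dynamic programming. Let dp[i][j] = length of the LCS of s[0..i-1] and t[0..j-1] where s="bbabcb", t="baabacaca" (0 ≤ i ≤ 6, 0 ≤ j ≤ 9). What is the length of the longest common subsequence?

4

   ''  b  a  a  b  a  c  a  c  a
''  0  0  0  0  0  0  0  0  0  0
 b  0  1  1  1  1  1  1  1  1  1
 b  0  1  1  1  2  2  2  2  2  2
 a  0  1  2  2  2  3  3  3  3  3
 b  0  1  2  2  3  3  3  3  3  3
 c  0  1  2  2  3  3  4  4  4  4
 b  0  1  2  2  3  3  4  4  4  4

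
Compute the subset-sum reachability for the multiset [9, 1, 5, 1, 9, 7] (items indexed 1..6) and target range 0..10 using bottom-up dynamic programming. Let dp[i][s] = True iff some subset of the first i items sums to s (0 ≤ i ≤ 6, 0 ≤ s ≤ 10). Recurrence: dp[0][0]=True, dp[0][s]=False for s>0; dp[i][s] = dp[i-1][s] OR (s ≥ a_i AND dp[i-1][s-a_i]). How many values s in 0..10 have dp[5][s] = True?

i\s   0   1   2   3   4   5   6   7   8   9  10
  0   T   F   F   F   F   F   F   F   F   F   F
  1   T   F   F   F   F   F   F   F   F   T   F
  2   T   T   F   F   F   F   F   F   F   T   T
  3   T   T   F   F   F   T   T   F   F   T   T
  4   T   T   T   F   F   T   T   T   F   T   T
  5   T   T   T   F   F   T   T   T   F   T   T
  6   T   T   T   F   F   T   T   T   T   T   T

8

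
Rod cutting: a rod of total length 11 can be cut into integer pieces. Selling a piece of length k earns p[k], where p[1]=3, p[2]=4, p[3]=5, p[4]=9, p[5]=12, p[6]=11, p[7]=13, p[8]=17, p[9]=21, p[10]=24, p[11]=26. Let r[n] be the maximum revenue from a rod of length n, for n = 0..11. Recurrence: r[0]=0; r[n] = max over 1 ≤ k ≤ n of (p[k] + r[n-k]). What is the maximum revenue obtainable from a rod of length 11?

33

   n    0    1    2    3    4    5    6    7    8    9   10   11
r[n]    0    3    6    9   12   15   18   21   24   27   30   33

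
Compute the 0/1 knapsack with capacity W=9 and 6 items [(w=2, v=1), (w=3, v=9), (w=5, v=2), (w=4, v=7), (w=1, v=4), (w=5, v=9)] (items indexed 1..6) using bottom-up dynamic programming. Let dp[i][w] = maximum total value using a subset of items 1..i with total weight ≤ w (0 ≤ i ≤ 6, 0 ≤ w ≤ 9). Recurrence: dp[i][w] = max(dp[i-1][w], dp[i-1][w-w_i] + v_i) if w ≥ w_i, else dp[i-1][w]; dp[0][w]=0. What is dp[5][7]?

16

i\w   0   1   2   3   4   5   6   7   8   9
  0   0   0   0   0   0   0   0   0   0   0
  1   0   0   1   1   1   1   1   1   1   1
  2   0   0   1   9   9  10  10  10  10  10
  3   0   0   1   9   9  10  10  10  11  11
  4   0   0   1   9   9  10  10  16  16  17
  5   0   4   4   9  13  13  14  16  20  20
  6   0   4   4   9  13  13  14  16  20  22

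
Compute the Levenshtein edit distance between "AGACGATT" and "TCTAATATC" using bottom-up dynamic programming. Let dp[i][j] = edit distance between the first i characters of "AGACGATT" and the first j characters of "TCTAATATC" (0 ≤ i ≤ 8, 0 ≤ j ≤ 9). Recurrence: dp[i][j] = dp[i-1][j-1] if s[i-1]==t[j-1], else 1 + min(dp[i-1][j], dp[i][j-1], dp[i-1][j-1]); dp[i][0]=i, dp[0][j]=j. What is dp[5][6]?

   ''  T  C  T  A  A  T  A  T  C
''  0  1  2  3  4  5  6  7  8  9
 A  1  1  2  3  3  4  5  6  7  8
 G  2  2  2  3  4  4  5  6  7  8
 A  3  3  3  3  3  4  5  5  6  7
 C  4  4  3  4  4  4  5  6  6  6
 G  5  5  4  4  5  5  5  6  7  7
 A  6  6  5  5  4  5  6  5  6  7
 T  7  6  6  5  5  5  5  6  5  6
 T  8  7  7  6  6  6  5  6  6  6

5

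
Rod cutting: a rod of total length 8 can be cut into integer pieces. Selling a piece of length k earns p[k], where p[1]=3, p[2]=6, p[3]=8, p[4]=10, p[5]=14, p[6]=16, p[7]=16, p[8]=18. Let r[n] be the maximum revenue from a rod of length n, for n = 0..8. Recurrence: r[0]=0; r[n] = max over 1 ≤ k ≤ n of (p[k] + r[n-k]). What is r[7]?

21

   n    0    1    2    3    4    5    6    7    8
r[n]    0    3    6    9   12   15   18   21   24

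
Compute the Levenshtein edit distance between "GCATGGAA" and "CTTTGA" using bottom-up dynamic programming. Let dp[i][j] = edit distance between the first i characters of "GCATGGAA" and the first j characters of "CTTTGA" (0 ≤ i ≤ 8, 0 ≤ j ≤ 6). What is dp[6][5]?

3

   ''  C  T  T  T  G  A
''  0  1  2  3  4  5  6
 G  1  1  2  3  4  4  5
 C  2  1  2  3  4  5  5
 A  3  2  2  3  4  5  5
 T  4  3  2  2  3  4  5
 G  5  4  3  3  3  3  4
 G  6  5  4  4  4  3  4
 A  7  6  5  5  5  4  3
 A  8  7  6  6  6  5  4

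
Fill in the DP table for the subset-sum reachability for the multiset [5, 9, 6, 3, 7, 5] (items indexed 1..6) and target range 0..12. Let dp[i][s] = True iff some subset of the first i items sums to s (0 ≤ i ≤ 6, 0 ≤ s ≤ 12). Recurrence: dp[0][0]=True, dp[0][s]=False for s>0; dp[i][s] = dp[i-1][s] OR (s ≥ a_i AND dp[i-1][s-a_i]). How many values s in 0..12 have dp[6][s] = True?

10

i\s   0   1   2   3   4   5   6   7   8   9  10  11  12
  0   T   F   F   F   F   F   F   F   F   F   F   F   F
  1   T   F   F   F   F   T   F   F   F   F   F   F   F
  2   T   F   F   F   F   T   F   F   F   T   F   F   F
  3   T   F   F   F   F   T   T   F   F   T   F   T   F
  4   T   F   F   T   F   T   T   F   T   T   F   T   T
  5   T   F   F   T   F   T   T   T   T   T   T   T   T
  6   T   F   F   T   F   T   T   T   T   T   T   T   T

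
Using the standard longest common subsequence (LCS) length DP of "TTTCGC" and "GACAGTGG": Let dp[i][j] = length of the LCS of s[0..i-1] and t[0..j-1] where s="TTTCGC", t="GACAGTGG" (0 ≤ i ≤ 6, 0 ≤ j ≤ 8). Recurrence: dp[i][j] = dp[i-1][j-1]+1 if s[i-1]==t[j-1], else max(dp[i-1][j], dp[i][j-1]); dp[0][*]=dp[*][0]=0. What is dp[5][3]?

   ''  G  A  C  A  G  T  G  G
''  0  0  0  0  0  0  0  0  0
 T  0  0  0  0  0  0  1  1  1
 T  0  0  0  0  0  0  1  1  1
 T  0  0  0  0  0  0  1  1  1
 C  0  0  0  1  1  1  1  1  1
 G  0  1  1  1  1  2  2  2  2
 C  0  1  1  2  2  2  2  2  2

1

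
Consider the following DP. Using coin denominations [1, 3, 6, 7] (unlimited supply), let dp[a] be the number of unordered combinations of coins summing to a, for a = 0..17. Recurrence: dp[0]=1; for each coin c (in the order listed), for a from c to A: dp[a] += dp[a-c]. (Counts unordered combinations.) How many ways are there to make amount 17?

20

after  coin     0     1     2     3     4     5     6     7     8     9    10    11    12    13    14    15    16    17
          1     1     1     1     1     1     1     1     1     1     1     1     1     1     1     1     1     1     1
          3     1     1     1     2     2     2     3     3     3     4     4     4     5     5     5     6     6     6
          6     1     1     1     2     2     2     4     4     4     6     6     6     9     9     9    12    12    12
          7     1     1     1     2     2     2     4     5     5     7     8     8    11    13    14    17    19    20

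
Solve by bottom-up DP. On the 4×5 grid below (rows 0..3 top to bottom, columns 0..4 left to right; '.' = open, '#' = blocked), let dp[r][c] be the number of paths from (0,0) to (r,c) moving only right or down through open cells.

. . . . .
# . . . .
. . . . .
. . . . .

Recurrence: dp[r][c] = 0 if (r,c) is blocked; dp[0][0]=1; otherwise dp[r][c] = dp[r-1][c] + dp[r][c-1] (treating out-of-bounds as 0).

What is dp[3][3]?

10

r\c   0   1   2   3   4
  0   1   1   1   1   1
  1   0   1   2   3   4
  2   0   1   3   6  10
  3   0   1   4  10  20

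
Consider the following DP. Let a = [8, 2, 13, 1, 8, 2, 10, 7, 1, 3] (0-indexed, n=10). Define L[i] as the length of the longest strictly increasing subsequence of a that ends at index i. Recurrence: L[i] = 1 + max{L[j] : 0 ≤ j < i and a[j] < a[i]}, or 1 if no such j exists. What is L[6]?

   i    0    1    2    3    4    5    6    7    8    9
a[i]    8    2   13    1    8    2   10    7    1    3
L[i]    1    1    2    1    2    2    3    3    1    3

3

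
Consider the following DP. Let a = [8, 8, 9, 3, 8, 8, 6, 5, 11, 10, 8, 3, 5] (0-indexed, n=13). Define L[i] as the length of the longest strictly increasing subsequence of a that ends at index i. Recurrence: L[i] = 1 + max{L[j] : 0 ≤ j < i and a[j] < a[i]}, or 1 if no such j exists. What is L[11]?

1

   i    0    1    2    3    4    5    6    7    8    9   10   11   12
a[i]    8    8    9    3    8    8    6    5   11   10    8    3    5
L[i]    1    1    2    1    2    2    2    2    3    3    3    1    2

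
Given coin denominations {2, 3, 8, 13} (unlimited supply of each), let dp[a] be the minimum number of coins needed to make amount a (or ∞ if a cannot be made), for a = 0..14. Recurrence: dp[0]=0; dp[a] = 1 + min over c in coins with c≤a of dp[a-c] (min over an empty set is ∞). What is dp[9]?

 a  0  1  2  3  4  5  6  7  8  9 10 11 12 13 14
dp  0  -  1  1  2  2  2  3  1  3  2  2  3  1  3
(- denotes ∞ / unreachable)

3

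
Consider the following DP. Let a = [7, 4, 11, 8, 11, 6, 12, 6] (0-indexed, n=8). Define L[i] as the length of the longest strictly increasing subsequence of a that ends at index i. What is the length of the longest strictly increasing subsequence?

   i    0    1    2    3    4    5    6    7
a[i]    7    4   11    8   11    6   12    6
L[i]    1    1    2    2    3    2    4    2

4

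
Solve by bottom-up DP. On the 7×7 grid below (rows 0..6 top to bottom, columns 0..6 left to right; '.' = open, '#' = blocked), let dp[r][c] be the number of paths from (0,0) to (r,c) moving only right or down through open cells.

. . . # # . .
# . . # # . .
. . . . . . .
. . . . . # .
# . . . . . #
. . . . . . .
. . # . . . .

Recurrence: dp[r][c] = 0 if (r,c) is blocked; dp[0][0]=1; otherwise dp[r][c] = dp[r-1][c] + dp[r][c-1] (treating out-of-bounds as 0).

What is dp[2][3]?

r\c   0   1   2   3   4   5   6
  0   1   1   1   0   0   0   0
  1   0   1   2   0   0   0   0
  2   0   1   3   3   3   3   3
  3   0   1   4   7  10   0   3
  4   0   1   5  12  22  22   0
  5   0   1   6  18  40  62  62
  6   0   1   0  18  58 120 182

3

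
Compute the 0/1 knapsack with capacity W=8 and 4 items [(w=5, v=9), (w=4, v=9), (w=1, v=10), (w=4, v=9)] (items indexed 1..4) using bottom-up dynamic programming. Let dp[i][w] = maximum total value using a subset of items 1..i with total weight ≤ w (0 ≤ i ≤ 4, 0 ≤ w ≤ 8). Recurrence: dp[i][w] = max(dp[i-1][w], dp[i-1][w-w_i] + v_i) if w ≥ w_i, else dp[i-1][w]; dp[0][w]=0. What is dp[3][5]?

19

i\w   0   1   2   3   4   5   6   7   8
  0   0   0   0   0   0   0   0   0   0
  1   0   0   0   0   0   9   9   9   9
  2   0   0   0   0   9   9   9   9   9
  3   0  10  10  10  10  19  19  19  19
  4   0  10  10  10  10  19  19  19  19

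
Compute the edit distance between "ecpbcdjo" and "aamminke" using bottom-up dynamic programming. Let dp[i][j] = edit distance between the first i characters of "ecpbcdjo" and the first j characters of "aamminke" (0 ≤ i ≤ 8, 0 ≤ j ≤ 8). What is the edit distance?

8

   ''  a  a  m  m  i  n  k  e
''  0  1  2  3  4  5  6  7  8
 e  1  1  2  3  4  5  6  7  7
 c  2  2  2  3  4  5  6  7  8
 p  3  3  3  3  4  5  6  7  8
 b  4  4  4  4  4  5  6  7  8
 c  5  5  5  5  5  5  6  7  8
 d  6  6  6  6  6  6  6  7  8
 j  7  7  7  7  7  7  7  7  8
 o  8  8  8  8  8  8  8  8  8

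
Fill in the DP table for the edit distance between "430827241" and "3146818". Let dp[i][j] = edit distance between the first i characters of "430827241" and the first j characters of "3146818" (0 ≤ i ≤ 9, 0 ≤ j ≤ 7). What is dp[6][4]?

5

   ''  3  1  4  6  8  1  8
''  0  1  2  3  4  5  6  7
 4  1  1  2  2  3  4  5  6
 3  2  1  2  3  3  4  5  6
 0  3  2  2  3  4  4  5  6
 8  4  3  3  3  4  4  5  5
 2  5  4  4  4  4  5  5  6
 7  6  5  5  5  5  5  6  6
 2  7  6  6  6  6  6  6  7
 4  8  7  7  6  7  7  7  7
 1  9  8  7  7  7  8  7  8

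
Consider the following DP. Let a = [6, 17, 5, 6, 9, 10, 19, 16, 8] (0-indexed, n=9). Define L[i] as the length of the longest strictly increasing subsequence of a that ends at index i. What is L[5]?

4

   i    0    1    2    3    4    5    6    7    8
a[i]    6   17    5    6    9   10   19   16    8
L[i]    1    2    1    2    3    4    5    5    3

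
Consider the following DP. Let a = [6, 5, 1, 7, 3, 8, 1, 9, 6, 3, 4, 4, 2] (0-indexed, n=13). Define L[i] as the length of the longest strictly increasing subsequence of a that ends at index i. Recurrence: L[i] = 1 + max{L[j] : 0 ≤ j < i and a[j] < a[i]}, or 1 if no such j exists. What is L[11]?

   i    0    1    2    3    4    5    6    7    8    9   10   11   12
a[i]    6    5    1    7    3    8    1    9    6    3    4    4    2
L[i]    1    1    1    2    2    3    1    4    3    2    3    3    2

3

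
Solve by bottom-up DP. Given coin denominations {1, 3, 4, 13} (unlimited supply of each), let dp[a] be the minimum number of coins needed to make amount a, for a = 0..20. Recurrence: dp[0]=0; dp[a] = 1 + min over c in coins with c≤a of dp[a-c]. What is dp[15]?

 a  0  1  2  3  4  5  6  7  8  9 10 11 12 13 14 15 16 17 18 19 20
dp  0  1  2  1  1  2  2  2  2  3  3  3  3  1  2  3  2  2  3  3  3

3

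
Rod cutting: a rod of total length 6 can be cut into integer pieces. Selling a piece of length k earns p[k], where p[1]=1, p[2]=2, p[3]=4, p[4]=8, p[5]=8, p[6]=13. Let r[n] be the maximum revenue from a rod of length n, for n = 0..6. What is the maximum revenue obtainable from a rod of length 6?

   n    0    1    2    3    4    5    6
r[n]    0    1    2    4    8    9   13

13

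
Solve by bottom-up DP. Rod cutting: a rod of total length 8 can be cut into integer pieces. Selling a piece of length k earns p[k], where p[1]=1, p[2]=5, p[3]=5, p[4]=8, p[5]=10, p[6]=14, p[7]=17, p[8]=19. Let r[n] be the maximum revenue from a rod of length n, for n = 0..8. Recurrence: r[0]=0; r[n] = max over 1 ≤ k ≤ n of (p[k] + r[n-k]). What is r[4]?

10

   n    0    1    2    3    4    5    6    7    8
r[n]    0    1    5    6   10   11   15   17   20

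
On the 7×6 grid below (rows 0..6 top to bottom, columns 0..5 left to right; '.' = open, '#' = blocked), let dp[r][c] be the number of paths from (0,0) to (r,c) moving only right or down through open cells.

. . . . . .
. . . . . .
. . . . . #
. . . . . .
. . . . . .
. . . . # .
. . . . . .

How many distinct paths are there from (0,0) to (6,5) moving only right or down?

r\c   0   1   2   3   4   5
  0   1   1   1   1   1   1
  1   1   2   3   4   5   6
  2   1   3   6  10  15   0
  3   1   4  10  20  35  35
  4   1   5  15  35  70 105
  5   1   6  21  56   0 105
  6   1   7  28  84  84 189

189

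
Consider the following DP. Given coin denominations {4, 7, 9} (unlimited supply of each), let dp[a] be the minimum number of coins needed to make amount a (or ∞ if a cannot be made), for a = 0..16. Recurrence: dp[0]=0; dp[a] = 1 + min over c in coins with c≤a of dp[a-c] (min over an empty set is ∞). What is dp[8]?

2

 a  0  1  2  3  4  5  6  7  8  9 10 11 12 13 14 15 16
dp  0  -  -  -  1  -  -  1  2  1  -  2  3  2  2  3  2
(- denotes ∞ / unreachable)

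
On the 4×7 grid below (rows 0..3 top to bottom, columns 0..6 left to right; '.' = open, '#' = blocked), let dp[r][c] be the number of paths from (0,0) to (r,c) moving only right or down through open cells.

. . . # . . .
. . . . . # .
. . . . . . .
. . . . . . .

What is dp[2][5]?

r\c   0   1   2   3   4   5   6
  0   1   1   1   0   0   0   0
  1   1   2   3   3   3   0   0
  2   1   3   6   9  12  12  12
  3   1   4  10  19  31  43  55

12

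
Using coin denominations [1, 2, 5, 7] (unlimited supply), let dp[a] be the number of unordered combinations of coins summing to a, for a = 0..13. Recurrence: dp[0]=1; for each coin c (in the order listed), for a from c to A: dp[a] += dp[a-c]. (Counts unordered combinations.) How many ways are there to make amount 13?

after  coin     0     1     2     3     4     5     6     7     8     9    10    11    12    13
          1     1     1     1     1     1     1     1     1     1     1     1     1     1     1
          2     1     1     2     2     3     3     4     4     5     5     6     6     7     7
          5     1     1     2     2     3     4     5     6     7     8    10    11    13    14
          7     1     1     2     2     3     4     5     7     8    10    12    14    17    19

19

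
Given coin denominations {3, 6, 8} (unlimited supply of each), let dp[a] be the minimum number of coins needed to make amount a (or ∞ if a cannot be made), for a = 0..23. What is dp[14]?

2

 a  0  1  2  3  4  5  6  7  8  9 10 11 12 13 14 15 16 17 18 19 20 21 22 23
dp  0  -  -  1  -  -  1  -  1  2  -  2  2  -  2  3  2  3  3  3  3  4  3  4
(- denotes ∞ / unreachable)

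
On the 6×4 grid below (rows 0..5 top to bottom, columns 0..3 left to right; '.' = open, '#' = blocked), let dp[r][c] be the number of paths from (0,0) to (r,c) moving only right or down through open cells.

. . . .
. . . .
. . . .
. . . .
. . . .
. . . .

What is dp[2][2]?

r\c   0   1   2   3
  0   1   1   1   1
  1   1   2   3   4
  2   1   3   6  10
  3   1   4  10  20
  4   1   5  15  35
  5   1   6  21  56

6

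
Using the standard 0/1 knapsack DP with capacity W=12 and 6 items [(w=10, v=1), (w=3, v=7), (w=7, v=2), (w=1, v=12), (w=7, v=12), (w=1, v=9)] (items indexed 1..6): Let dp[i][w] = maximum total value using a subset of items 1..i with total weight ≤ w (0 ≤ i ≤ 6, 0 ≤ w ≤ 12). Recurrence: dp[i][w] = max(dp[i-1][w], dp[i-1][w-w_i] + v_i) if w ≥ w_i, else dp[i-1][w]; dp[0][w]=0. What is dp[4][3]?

12

i\w   0   1   2   3   4   5   6   7   8   9  10  11  12
  0   0   0   0   0   0   0   0   0   0   0   0   0   0
  1   0   0   0   0   0   0   0   0   0   0   1   1   1
  2   0   0   0   7   7   7   7   7   7   7   7   7   7
  3   0   0   0   7   7   7   7   7   7   7   9   9   9
  4   0  12  12  12  19  19  19  19  19  19  19  21  21
  5   0  12  12  12  19  19  19  19  24  24  24  31  31
  6   0  12  21  21  21  28  28  28  28  33  33  33  40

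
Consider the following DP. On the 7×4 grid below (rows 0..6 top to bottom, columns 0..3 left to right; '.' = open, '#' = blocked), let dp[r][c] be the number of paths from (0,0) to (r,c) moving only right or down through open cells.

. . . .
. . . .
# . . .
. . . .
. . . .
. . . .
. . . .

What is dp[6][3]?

r\c   0   1   2   3
  0   1   1   1   1
  1   1   2   3   4
  2   0   2   5   9
  3   0   2   7  16
  4   0   2   9  25
  5   0   2  11  36
  6   0   2  13  49

49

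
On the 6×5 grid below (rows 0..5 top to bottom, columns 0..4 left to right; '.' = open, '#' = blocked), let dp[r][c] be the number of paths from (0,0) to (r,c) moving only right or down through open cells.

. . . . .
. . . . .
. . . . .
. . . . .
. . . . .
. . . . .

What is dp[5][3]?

56

r\c   0   1   2   3   4
  0   1   1   1   1   1
  1   1   2   3   4   5
  2   1   3   6  10  15
  3   1   4  10  20  35
  4   1   5  15  35  70
  5   1   6  21  56 126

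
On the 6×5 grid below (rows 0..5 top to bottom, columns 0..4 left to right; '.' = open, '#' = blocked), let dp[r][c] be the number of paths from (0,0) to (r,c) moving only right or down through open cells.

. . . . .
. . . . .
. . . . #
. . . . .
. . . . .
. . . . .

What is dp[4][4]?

r\c   0   1   2   3   4
  0   1   1   1   1   1
  1   1   2   3   4   5
  2   1   3   6  10   0
  3   1   4  10  20  20
  4   1   5  15  35  55
  5   1   6  21  56 111

55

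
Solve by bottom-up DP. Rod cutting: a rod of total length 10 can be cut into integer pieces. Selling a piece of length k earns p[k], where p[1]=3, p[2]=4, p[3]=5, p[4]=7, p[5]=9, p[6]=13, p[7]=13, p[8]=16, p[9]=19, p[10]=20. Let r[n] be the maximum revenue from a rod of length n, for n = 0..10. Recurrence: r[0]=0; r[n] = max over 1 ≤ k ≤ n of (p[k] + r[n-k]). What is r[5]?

15

   n    0    1    2    3    4    5    6    7    8    9   10
r[n]    0    3    6    9   12   15   18   21   24   27   30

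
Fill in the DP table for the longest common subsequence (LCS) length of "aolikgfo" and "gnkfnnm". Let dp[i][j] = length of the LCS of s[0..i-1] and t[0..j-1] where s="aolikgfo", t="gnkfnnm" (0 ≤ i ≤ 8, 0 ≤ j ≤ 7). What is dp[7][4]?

2

   ''  g  n  k  f  n  n  m
''  0  0  0  0  0  0  0  0
 a  0  0  0  0  0  0  0  0
 o  0  0  0  0  0  0  0  0
 l  0  0  0  0  0  0  0  0
 i  0  0  0  0  0  0  0  0
 k  0  0  0  1  1  1  1  1
 g  0  1  1  1  1  1  1  1
 f  0  1  1  1  2  2  2  2
 o  0  1  1  1  2  2  2  2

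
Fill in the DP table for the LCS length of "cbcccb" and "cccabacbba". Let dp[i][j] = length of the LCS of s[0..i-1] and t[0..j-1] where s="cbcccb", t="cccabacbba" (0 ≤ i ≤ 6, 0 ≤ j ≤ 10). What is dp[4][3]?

   ''  c  c  c  a  b  a  c  b  b  a
''  0  0  0  0  0  0  0  0  0  0  0
 c  0  1  1  1  1  1  1  1  1  1  1
 b  0  1  1  1  1  2  2  2  2  2  2
 c  0  1  2  2  2  2  2  3  3  3  3
 c  0  1  2  3  3  3  3  3  3  3  3
 c  0  1  2  3  3  3  3  4  4  4  4
 b  0  1  2  3  3  4  4  4  5  5  5

3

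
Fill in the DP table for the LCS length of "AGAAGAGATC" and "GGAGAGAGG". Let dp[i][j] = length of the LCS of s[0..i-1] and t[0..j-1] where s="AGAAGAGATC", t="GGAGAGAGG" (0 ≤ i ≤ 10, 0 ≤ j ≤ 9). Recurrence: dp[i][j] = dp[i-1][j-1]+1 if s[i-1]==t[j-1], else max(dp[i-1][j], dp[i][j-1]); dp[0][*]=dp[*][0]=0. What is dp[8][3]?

3

   ''  G  G  A  G  A  G  A  G  G
''  0  0  0  0  0  0  0  0  0  0
 A  0  0  0  1  1  1  1  1  1  1
 G  0  1  1  1  2  2  2  2  2  2
 A  0  1  1  2  2  3  3  3  3  3
 A  0  1  1  2  2  3  3  4  4  4
 G  0  1  2  2  3  3  4  4  5  5
 A  0  1  2  3  3  4  4  5  5  5
 G  0  1  2  3  4  4  5  5  6  6
 A  0  1  2  3  4  5  5  6  6  6
 T  0  1  2  3  4  5  5  6  6  6
 C  0  1  2  3  4  5  5  6  6  6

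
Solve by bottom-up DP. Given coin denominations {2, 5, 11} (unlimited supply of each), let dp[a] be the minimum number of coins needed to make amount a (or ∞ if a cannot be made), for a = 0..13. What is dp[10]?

 a  0  1  2  3  4  5  6  7  8  9 10 11 12 13
dp  0  -  1  -  2  1  3  2  4  3  2  1  3  2
(- denotes ∞ / unreachable)

2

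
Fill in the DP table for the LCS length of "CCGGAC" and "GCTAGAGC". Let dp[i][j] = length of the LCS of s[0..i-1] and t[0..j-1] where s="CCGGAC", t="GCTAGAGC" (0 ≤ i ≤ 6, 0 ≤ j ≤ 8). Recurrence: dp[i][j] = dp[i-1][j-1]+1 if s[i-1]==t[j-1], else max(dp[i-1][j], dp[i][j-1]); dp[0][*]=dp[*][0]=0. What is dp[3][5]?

   ''  G  C  T  A  G  A  G  C
''  0  0  0  0  0  0  0  0  0
 C  0  0  1  1  1  1  1  1  1
 C  0  0  1  1  1  1  1  1  2
 G  0  1  1  1  1  2  2  2  2
 G  0  1  1  1  1  2  2  3  3
 A  0  1  1  1  2  2  3  3  3
 C  0  1  2  2  2  2  3  3  4

2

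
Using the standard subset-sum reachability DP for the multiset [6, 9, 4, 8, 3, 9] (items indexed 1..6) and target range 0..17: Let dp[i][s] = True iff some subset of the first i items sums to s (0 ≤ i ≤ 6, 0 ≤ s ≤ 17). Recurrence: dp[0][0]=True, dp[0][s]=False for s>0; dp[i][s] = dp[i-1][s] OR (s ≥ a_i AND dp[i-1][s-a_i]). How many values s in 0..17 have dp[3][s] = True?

7

i\s   0   1   2   3   4   5   6   7   8   9  10  11  12  13  14  15  16  17
  0   T   F   F   F   F   F   F   F   F   F   F   F   F   F   F   F   F   F
  1   T   F   F   F   F   F   T   F   F   F   F   F   F   F   F   F   F   F
  2   T   F   F   F   F   F   T   F   F   T   F   F   F   F   F   T   F   F
  3   T   F   F   F   T   F   T   F   F   T   T   F   F   T   F   T   F   F
  4   T   F   F   F   T   F   T   F   T   T   T   F   T   T   T   T   F   T
  5   T   F   F   T   T   F   T   T   T   T   T   T   T   T   T   T   T   T
  6   T   F   F   T   T   F   T   T   T   T   T   T   T   T   T   T   T   T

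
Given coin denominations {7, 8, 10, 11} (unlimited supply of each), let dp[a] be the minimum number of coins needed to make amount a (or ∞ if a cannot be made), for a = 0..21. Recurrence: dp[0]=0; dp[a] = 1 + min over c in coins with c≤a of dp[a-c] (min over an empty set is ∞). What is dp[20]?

 a  0  1  2  3  4  5  6  7  8  9 10 11 12 13 14 15 16 17 18 19 20 21
dp  0  -  -  -  -  -  -  1  1  -  1  1  -  -  2  2  2  2  2  2  2  2
(- denotes ∞ / unreachable)

2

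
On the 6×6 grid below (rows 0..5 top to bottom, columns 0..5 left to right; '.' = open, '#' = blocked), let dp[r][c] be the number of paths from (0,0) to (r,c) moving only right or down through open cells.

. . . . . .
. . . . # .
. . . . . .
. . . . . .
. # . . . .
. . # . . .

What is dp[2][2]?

r\c   0   1   2   3   4   5
  0   1   1   1   1   1   1
  1   1   2   3   4   0   1
  2   1   3   6  10  10  11
  3   1   4  10  20  30  41
  4   1   0  10  30  60 101
  5   1   1   0  30  90 191

6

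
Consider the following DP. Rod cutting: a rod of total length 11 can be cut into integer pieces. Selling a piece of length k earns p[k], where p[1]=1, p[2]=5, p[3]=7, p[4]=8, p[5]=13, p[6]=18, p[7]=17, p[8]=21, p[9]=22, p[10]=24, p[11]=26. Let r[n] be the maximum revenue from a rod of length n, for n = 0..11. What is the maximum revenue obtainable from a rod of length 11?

   n    0    1    2    3    4    5    6    7    8    9   10   11
r[n]    0    1    5    7   10   13   18   19   23   25   28   31

31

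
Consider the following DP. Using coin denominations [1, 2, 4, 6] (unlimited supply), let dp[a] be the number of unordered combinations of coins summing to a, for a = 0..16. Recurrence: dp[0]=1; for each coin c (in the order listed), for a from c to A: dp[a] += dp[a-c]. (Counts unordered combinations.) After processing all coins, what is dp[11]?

16

after  coin     0     1     2     3     4     5     6     7     8     9    10    11    12    13    14    15    16
          1     1     1     1     1     1     1     1     1     1     1     1     1     1     1     1     1     1
          2     1     1     2     2     3     3     4     4     5     5     6     6     7     7     8     8     9
          4     1     1     2     2     4     4     6     6     9     9    12    12    16    16    20    20    25
          6     1     1     2     2     4     4     7     7    11    11    16    16    23    23    31    31    41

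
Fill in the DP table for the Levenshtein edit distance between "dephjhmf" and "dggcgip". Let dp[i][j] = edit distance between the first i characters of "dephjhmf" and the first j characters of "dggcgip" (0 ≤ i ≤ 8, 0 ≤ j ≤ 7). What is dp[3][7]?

5

   ''  d  g  g  c  g  i  p
''  0  1  2  3  4  5  6  7
 d  1  0  1  2  3  4  5  6
 e  2  1  1  2  3  4  5  6
 p  3  2  2  2  3  4  5  5
 h  4  3  3  3  3  4  5  6
 j  5  4  4  4  4  4  5  6
 h  6  5  5  5  5  5  5  6
 m  7  6  6  6  6  6  6  6
 f  8  7  7  7  7  7  7  7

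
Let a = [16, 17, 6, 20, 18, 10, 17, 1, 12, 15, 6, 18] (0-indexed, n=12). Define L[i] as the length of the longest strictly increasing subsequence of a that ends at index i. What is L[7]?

   i    0    1    2    3    4    5    6    7    8    9   10   11
a[i]   16   17    6   20   18   10   17    1   12   15    6   18
L[i]    1    2    1    3    3    2    3    1    3    4    2    5

1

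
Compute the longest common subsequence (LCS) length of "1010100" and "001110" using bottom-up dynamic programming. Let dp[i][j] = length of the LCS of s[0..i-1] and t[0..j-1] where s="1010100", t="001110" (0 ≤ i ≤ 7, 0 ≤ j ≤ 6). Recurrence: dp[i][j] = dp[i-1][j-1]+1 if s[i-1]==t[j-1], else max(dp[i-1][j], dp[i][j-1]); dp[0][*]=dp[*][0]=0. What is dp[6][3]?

   ''  0  0  1  1  1  0
''  0  0  0  0  0  0  0
 1  0  0  0  1  1  1  1
 0  0  1  1  1  1  1  2
 1  0  1  1  2  2  2  2
 0  0  1  2  2  2  2  3
 1  0  1  2  3  3  3  3
 0  0  1  2  3  3  3  4
 0  0  1  2  3  3  3  4

3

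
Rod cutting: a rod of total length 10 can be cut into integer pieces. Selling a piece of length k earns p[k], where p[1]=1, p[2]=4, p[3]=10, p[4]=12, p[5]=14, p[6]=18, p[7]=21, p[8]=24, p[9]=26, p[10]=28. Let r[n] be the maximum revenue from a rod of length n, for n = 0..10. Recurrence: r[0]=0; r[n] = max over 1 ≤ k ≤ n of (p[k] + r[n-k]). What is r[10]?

32

   n    0    1    2    3    4    5    6    7    8    9   10
r[n]    0    1    4   10   12   14   20   22   24   30   32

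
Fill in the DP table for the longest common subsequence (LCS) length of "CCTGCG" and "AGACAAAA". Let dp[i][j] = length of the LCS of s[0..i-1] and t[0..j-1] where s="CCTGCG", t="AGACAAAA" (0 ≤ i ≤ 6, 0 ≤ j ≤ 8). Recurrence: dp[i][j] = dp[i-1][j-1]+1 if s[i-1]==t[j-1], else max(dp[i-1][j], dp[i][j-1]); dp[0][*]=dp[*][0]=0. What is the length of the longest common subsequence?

2

   ''  A  G  A  C  A  A  A  A
''  0  0  0  0  0  0  0  0  0
 C  0  0  0  0  1  1  1  1  1
 C  0  0  0  0  1  1  1  1  1
 T  0  0  0  0  1  1  1  1  1
 G  0  0  1  1  1  1  1  1  1
 C  0  0  1  1  2  2  2  2  2
 G  0  0  1  1  2  2  2  2  2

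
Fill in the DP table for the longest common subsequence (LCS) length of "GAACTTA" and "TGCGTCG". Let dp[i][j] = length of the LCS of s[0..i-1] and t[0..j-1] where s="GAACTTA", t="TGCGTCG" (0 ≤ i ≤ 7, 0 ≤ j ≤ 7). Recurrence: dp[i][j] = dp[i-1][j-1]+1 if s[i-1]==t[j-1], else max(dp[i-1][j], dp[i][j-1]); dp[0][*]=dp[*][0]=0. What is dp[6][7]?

   ''  T  G  C  G  T  C  G
''  0  0  0  0  0  0  0  0
 G  0  0  1  1  1  1  1  1
 A  0  0  1  1  1  1  1  1
 A  0  0  1  1  1  1  1  1
 C  0  0  1  2  2  2  2  2
 T  0  1  1  2  2  3  3  3
 T  0  1  1  2  2  3  3  3
 A  0  1  1  2  2  3  3  3

3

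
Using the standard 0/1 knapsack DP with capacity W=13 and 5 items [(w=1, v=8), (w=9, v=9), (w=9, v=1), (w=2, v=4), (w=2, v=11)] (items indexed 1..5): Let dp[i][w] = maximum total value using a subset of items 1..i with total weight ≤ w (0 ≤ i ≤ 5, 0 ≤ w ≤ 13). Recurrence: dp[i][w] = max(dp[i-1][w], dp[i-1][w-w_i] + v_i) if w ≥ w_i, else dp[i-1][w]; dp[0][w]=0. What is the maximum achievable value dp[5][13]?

28

i\w   0   1   2   3   4   5   6   7   8   9  10  11  12  13
  0   0   0   0   0   0   0   0   0   0   0   0   0   0   0
  1   0   8   8   8   8   8   8   8   8   8   8   8   8   8
  2   0   8   8   8   8   8   8   8   8   9  17  17  17  17
  3   0   8   8   8   8   8   8   8   8   9  17  17  17  17
  4   0   8   8  12  12  12  12  12  12  12  17  17  21  21
  5   0   8  11  19  19  23  23  23  23  23  23  23  28  28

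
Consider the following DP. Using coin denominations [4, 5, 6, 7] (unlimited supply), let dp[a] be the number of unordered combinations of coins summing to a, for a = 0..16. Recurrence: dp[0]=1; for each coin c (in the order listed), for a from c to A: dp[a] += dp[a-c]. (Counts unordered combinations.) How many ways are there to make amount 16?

4

after  coin     0     1     2     3     4     5     6     7     8     9    10    11    12    13    14    15    16
          4     1     0     0     0     1     0     0     0     1     0     0     0     1     0     0     0     1
          5     1     0     0     0     1     1     0     0     1     1     1     0     1     1     1     1     1
          6     1     0     0     0     1     1     1     0     1     1     2     1     2     1     2     2     3
          7     1     0     0     0     1     1     1     1     1     1     2     2     3     2     3     3     4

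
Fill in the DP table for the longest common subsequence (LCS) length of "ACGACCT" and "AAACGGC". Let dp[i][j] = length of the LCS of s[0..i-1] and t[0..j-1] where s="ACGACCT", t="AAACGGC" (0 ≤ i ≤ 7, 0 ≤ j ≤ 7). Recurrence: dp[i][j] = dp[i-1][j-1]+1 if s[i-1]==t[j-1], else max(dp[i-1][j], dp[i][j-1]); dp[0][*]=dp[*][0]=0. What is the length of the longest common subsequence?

   ''  A  A  A  C  G  G  C
''  0  0  0  0  0  0  0  0
 A  0  1  1  1  1  1  1  1
 C  0  1  1  1  2  2  2  2
 G  0  1  1  1  2  3  3  3
 A  0  1  2  2  2  3  3  3
 C  0  1  2  2  3  3  3  4
 C  0  1  2  2  3  3  3  4
 T  0  1  2  2  3  3  3  4

4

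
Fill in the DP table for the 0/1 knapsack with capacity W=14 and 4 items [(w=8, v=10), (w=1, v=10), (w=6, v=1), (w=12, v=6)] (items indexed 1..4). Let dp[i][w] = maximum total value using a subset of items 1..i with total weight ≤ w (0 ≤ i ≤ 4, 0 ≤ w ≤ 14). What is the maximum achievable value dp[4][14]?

20

i\w   0   1   2   3   4   5   6   7   8   9  10  11  12  13  14
  0   0   0   0   0   0   0   0   0   0   0   0   0   0   0   0
  1   0   0   0   0   0   0   0   0  10  10  10  10  10  10  10
  2   0  10  10  10  10  10  10  10  10  20  20  20  20  20  20
  3   0  10  10  10  10  10  10  11  11  20  20  20  20  20  20
  4   0  10  10  10  10  10  10  11  11  20  20  20  20  20  20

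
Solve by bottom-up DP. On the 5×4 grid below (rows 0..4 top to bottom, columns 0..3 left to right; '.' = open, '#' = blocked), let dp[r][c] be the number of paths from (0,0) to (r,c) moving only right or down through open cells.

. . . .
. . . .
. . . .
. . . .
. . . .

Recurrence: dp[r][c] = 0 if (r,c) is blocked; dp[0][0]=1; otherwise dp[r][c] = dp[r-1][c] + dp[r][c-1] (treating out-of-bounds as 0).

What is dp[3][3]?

r\c   0   1   2   3
  0   1   1   1   1
  1   1   2   3   4
  2   1   3   6  10
  3   1   4  10  20
  4   1   5  15  35

20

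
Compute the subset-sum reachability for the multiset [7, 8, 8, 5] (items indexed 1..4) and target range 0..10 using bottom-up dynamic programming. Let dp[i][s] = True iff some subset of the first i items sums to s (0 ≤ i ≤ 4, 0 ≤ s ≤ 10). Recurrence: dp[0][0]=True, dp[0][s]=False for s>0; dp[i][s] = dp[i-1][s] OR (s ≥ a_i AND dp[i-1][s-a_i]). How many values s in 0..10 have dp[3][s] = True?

3

i\s   0   1   2   3   4   5   6   7   8   9  10
  0   T   F   F   F   F   F   F   F   F   F   F
  1   T   F   F   F   F   F   F   T   F   F   F
  2   T   F   F   F   F   F   F   T   T   F   F
  3   T   F   F   F   F   F   F   T   T   F   F
  4   T   F   F   F   F   T   F   T   T   F   F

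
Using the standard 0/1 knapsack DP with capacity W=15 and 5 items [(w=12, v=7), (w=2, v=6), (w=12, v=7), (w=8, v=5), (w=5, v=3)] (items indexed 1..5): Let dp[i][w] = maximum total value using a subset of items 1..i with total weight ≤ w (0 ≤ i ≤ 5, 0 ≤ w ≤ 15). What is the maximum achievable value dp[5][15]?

i\w   0   1   2   3   4   5   6   7   8   9  10  11  12  13  14  15
  0   0   0   0   0   0   0   0   0   0   0   0   0   0   0   0   0
  1   0   0   0   0   0   0   0   0   0   0   0   0   7   7   7   7
  2   0   0   6   6   6   6   6   6   6   6   6   6   7   7  13  13
  3   0   0   6   6   6   6   6   6   6   6   6   6   7   7  13  13
  4   0   0   6   6   6   6   6   6   6   6  11  11  11  11  13  13
  5   0   0   6   6   6   6   6   9   9   9  11  11  11  11  13  14

14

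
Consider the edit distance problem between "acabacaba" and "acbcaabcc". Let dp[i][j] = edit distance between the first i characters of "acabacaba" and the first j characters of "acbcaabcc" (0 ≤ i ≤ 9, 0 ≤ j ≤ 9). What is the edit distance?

   ''  a  c  b  c  a  a  b  c  c
''  0  1  2  3  4  5  6  7  8  9
 a  1  0  1  2  3  4  5  6  7  8
 c  2  1  0  1  2  3  4  5  6  7
 a  3  2  1  1  2  2  3  4  5  6
 b  4  3  2  1  2  3  3  3  4  5
 a  5  4  3  2  2  2  3  4  4  5
 c  6  5  4  3  2  3  3  4  4  4
 a  7  6  5  4  3  2  3  4  5  5
 b  8  7  6  5  4  3  3  3  4  5
 a  9  8  7  6  5  4  3  4  4  5

5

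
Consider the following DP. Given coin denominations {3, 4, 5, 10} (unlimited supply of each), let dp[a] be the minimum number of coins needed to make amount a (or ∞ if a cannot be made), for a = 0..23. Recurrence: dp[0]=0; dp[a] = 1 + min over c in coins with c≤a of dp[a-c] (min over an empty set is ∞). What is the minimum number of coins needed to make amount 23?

 a  0  1  2  3  4  5  6  7  8  9 10 11 12 13 14 15 16 17 18 19 20 21 22 23
dp  0  -  -  1  1  1  2  2  2  2  1  3  3  2  2  2  3  3  3  3  2  4  4  3
(- denotes ∞ / unreachable)

3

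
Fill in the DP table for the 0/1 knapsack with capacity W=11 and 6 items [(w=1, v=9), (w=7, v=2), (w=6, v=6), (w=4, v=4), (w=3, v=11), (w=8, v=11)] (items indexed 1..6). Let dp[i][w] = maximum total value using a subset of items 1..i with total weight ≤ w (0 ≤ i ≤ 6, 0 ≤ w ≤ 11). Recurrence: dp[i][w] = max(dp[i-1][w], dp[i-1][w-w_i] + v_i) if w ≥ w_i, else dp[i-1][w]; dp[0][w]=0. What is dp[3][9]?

15

i\w   0   1   2   3   4   5   6   7   8   9  10  11
  0   0   0   0   0   0   0   0   0   0   0   0   0
  1   0   9   9   9   9   9   9   9   9   9   9   9
  2   0   9   9   9   9   9   9   9  11  11  11  11
  3   0   9   9   9   9   9   9  15  15  15  15  15
  4   0   9   9   9   9  13  13  15  15  15  15  19
  5   0   9   9  11  20  20  20  20  24  24  26  26
  6   0   9   9  11  20  20  20  20  24  24  26  26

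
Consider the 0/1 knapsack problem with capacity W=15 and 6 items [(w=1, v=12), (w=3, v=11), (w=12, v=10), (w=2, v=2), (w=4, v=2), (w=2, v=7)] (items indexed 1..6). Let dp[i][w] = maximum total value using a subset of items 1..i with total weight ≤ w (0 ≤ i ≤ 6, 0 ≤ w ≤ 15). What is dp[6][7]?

30

i\w   0   1   2   3   4   5   6   7   8   9  10  11  12  13  14  15
  0   0   0   0   0   0   0   0   0   0   0   0   0   0   0   0   0
  1   0  12  12  12  12  12  12  12  12  12  12  12  12  12  12  12
  2   0  12  12  12  23  23  23  23  23  23  23  23  23  23  23  23
  3   0  12  12  12  23  23  23  23  23  23  23  23  23  23  23  23
  4   0  12  12  14  23  23  25  25  25  25  25  25  25  25  25  25
  5   0  12  12  14  23  23  25  25  25  25  27  27  27  27  27  27
  6   0  12  12  19  23  23  30  30  32  32  32  32  34  34  34  34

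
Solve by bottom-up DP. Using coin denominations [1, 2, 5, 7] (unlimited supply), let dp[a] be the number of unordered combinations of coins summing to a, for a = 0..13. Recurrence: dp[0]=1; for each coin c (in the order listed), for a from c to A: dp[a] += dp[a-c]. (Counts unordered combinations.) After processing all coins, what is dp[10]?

12

after  coin     0     1     2     3     4     5     6     7     8     9    10    11    12    13
          1     1     1     1     1     1     1     1     1     1     1     1     1     1     1
          2     1     1     2     2     3     3     4     4     5     5     6     6     7     7
          5     1     1     2     2     3     4     5     6     7     8    10    11    13    14
          7     1     1     2     2     3     4     5     7     8    10    12    14    17    19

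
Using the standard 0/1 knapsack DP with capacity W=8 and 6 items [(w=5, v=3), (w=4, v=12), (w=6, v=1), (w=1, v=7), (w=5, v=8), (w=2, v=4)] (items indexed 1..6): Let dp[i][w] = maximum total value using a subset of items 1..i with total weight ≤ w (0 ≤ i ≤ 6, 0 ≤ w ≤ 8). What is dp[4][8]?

i\w   0   1   2   3   4   5   6   7   8
  0   0   0   0   0   0   0   0   0   0
  1   0   0   0   0   0   3   3   3   3
  2   0   0   0   0  12  12  12  12  12
  3   0   0   0   0  12  12  12  12  12
  4   0   7   7   7  12  19  19  19  19
  5   0   7   7   7  12  19  19  19  19
  6   0   7   7  11  12  19  19  23  23

19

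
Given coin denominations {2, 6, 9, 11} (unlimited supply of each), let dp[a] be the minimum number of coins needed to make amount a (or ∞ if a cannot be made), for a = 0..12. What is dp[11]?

 a  0  1  2  3  4  5  6  7  8  9 10 11 12
dp  0  -  1  -  2  -  1  -  2  1  3  1  2
(- denotes ∞ / unreachable)

1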